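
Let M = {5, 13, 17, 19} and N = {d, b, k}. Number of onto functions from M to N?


n = |M| = 4, k = |N| = 3. Surjections via inclusion-exclusion:
S(n,k) = Σ(-1)^i × C(k,i) × (k-i)^n, i=0 to k
i=0: (-1)^0×C(3,0)×3^4 = 81
i=1: (-1)^1×C(3,1)×2^4 = -48
i=2: (-1)^2×C(3,2)×1^4 = 3
i=3: (-1)^3×C(3,3)×0^4 = 0
Total = 36

Number of surjections = 36


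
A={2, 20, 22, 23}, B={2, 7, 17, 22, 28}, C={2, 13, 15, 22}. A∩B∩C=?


A ∩ B = {2, 22}
(A ∩ B) ∩ C = {2, 22}

A ∩ B ∩ C = {2, 22}


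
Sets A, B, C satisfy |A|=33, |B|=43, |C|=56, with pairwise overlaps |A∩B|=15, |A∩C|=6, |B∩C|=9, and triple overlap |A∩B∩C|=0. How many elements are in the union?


|A∪B∪C| = |A|+|B|+|C| - |A∩B|-|A∩C|-|B∩C| + |A∩B∩C|
= 33+43+56 - 15-6-9 + 0
= 132 - 30 + 0
= 102

|A ∪ B ∪ C| = 102


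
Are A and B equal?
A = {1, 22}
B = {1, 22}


Two sets are equal iff they have exactly the same elements.
A = {1, 22}
B = {1, 22}
Same elements → A = B

Yes, A = B


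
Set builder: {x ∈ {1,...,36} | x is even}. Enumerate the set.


Checking each candidate:
Condition: even numbers in {1,...,36}
Result = {2, 4, 6, 8, 10, 12, 14, 16, 18, 20, 22, 24, 26, 28, 30, 32, 34, 36}

{2, 4, 6, 8, 10, 12, 14, 16, 18, 20, 22, 24, 26, 28, 30, 32, 34, 36}


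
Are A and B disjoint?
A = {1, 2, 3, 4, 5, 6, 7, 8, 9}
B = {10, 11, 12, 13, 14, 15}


Disjoint means A ∩ B = ∅.
A ∩ B = ∅
A ∩ B = ∅, so A and B are disjoint.

Yes, A and B are disjoint


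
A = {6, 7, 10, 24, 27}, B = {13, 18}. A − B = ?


A \ B = elements in A but not in B
A = {6, 7, 10, 24, 27}
B = {13, 18}
Remove from A any elements in B
A \ B = {6, 7, 10, 24, 27}

A \ B = {6, 7, 10, 24, 27}


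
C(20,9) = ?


C(n,k) = n! / (k!(n-k)!)
C(20,9) = 20! / (9!11!)
= 167960

C(20,9) = 167960


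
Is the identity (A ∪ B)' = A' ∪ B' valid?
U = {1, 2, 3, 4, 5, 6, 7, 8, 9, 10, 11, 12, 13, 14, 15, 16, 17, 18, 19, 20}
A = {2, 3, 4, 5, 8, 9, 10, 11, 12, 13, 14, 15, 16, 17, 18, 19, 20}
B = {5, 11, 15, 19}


LHS: A ∪ B = {2, 3, 4, 5, 8, 9, 10, 11, 12, 13, 14, 15, 16, 17, 18, 19, 20}
(A ∪ B)' = U \ (A ∪ B) = {1, 6, 7}
A' = {1, 6, 7}, B' = {1, 2, 3, 4, 6, 7, 8, 9, 10, 12, 13, 14, 16, 17, 18, 20}
Claimed RHS: A' ∪ B' = {1, 2, 3, 4, 6, 7, 8, 9, 10, 12, 13, 14, 16, 17, 18, 20}
Identity is INVALID: LHS = {1, 6, 7} but the RHS claimed here equals {1, 2, 3, 4, 6, 7, 8, 9, 10, 12, 13, 14, 16, 17, 18, 20}. The correct form is (A ∪ B)' = A' ∩ B'.

Identity is invalid: (A ∪ B)' = {1, 6, 7} but A' ∪ B' = {1, 2, 3, 4, 6, 7, 8, 9, 10, 12, 13, 14, 16, 17, 18, 20}. The correct De Morgan law is (A ∪ B)' = A' ∩ B'.


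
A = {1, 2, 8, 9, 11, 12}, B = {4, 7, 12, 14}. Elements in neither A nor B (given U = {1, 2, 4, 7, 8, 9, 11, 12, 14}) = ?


A = {1, 2, 8, 9, 11, 12}
B = {4, 7, 12, 14}
Region: in neither A nor B (given U = {1, 2, 4, 7, 8, 9, 11, 12, 14})
Elements: ∅

Elements in neither A nor B (given U = {1, 2, 4, 7, 8, 9, 11, 12, 14}): ∅


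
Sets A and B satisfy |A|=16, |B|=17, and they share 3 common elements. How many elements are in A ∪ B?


|A ∪ B| = |A| + |B| - |A ∩ B|
= 16 + 17 - 3
= 30

|A ∪ B| = 30


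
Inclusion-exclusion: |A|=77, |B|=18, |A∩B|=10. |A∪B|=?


|A ∪ B| = |A| + |B| - |A ∩ B|
= 77 + 18 - 10
= 85

|A ∪ B| = 85


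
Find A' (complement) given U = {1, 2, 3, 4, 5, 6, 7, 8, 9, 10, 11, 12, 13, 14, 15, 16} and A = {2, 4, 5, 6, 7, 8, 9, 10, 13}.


Aᶜ = U \ A = elements in U but not in A
U = {1, 2, 3, 4, 5, 6, 7, 8, 9, 10, 11, 12, 13, 14, 15, 16}
A = {2, 4, 5, 6, 7, 8, 9, 10, 13}
Aᶜ = {1, 3, 11, 12, 14, 15, 16}

Aᶜ = {1, 3, 11, 12, 14, 15, 16}


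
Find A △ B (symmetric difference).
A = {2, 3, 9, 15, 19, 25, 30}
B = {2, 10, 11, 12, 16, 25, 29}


A △ B = (A \ B) ∪ (B \ A) = elements in exactly one of A or B
A \ B = {3, 9, 15, 19, 30}
B \ A = {10, 11, 12, 16, 29}
A △ B = {3, 9, 10, 11, 12, 15, 16, 19, 29, 30}

A △ B = {3, 9, 10, 11, 12, 15, 16, 19, 29, 30}


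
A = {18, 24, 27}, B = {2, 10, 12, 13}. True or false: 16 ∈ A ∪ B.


A = {18, 24, 27}, B = {2, 10, 12, 13}
A ∪ B = all elements in A or B
A ∪ B = {2, 10, 12, 13, 18, 24, 27}
Checking if 16 ∈ A ∪ B
16 is not in A ∪ B → False

16 ∉ A ∪ B


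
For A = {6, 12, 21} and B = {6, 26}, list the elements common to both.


A ∩ B = elements in both A and B
A = {6, 12, 21}
B = {6, 26}
A ∩ B = {6}

A ∩ B = {6}


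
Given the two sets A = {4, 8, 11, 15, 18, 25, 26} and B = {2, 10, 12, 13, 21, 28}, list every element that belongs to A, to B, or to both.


A ∪ B = all elements in A or B (or both)
A = {4, 8, 11, 15, 18, 25, 26}
B = {2, 10, 12, 13, 21, 28}
A ∪ B = {2, 4, 8, 10, 11, 12, 13, 15, 18, 21, 25, 26, 28}

A ∪ B = {2, 4, 8, 10, 11, 12, 13, 15, 18, 21, 25, 26, 28}


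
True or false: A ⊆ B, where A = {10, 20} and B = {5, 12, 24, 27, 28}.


A ⊆ B means every element of A is in B.
Elements in A not in B: {10, 20}
So A ⊄ B.

No, A ⊄ B


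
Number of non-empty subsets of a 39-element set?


Total subsets = 2^n = 2^39 = 549755813888
Non-empty subsets exclude the empty set: 2^n - 1
= 549755813888 - 1
= 549755813887

Number of non-empty subsets = 549755813887


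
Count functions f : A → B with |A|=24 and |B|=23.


Each of |A| = 24 inputs maps to any of |B| = 23 outputs.
# functions = |B|^|A| = 23^24
= 480250763996501976790165756943041

Number of functions = 480250763996501976790165756943041


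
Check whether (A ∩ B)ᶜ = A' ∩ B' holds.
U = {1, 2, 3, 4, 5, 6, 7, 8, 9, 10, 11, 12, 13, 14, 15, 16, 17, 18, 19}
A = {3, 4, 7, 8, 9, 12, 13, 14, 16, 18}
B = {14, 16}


LHS: A ∩ B = {14, 16}
(A ∩ B)' = U \ (A ∩ B) = {1, 2, 3, 4, 5, 6, 7, 8, 9, 10, 11, 12, 13, 15, 17, 18, 19}
A' = {1, 2, 5, 6, 10, 11, 15, 17, 19}, B' = {1, 2, 3, 4, 5, 6, 7, 8, 9, 10, 11, 12, 13, 15, 17, 18, 19}
Claimed RHS: A' ∩ B' = {1, 2, 5, 6, 10, 11, 15, 17, 19}
Identity is INVALID: LHS = {1, 2, 3, 4, 5, 6, 7, 8, 9, 10, 11, 12, 13, 15, 17, 18, 19} but the RHS claimed here equals {1, 2, 5, 6, 10, 11, 15, 17, 19}. The correct form is (A ∩ B)' = A' ∪ B'.

Identity is invalid: (A ∩ B)' = {1, 2, 3, 4, 5, 6, 7, 8, 9, 10, 11, 12, 13, 15, 17, 18, 19} but A' ∩ B' = {1, 2, 5, 6, 10, 11, 15, 17, 19}. The correct De Morgan law is (A ∩ B)' = A' ∪ B'.


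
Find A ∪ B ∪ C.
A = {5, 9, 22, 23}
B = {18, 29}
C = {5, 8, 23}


A ∪ B = {5, 9, 18, 22, 23, 29}
(A ∪ B) ∪ C = {5, 8, 9, 18, 22, 23, 29}

A ∪ B ∪ C = {5, 8, 9, 18, 22, 23, 29}


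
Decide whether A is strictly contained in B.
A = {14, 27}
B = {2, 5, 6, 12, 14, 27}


A ⊂ B requires: A ⊆ B AND A ≠ B.
A ⊆ B? Yes
A = B? No
A ⊂ B: Yes (A is a proper subset of B)

Yes, A ⊂ B


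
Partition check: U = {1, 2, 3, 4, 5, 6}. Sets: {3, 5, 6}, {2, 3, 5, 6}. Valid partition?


A partition requires: (1) non-empty parts, (2) pairwise disjoint, (3) union = U
Parts: {3, 5, 6}, {2, 3, 5, 6}
Union of parts: {2, 3, 5, 6}
U = {1, 2, 3, 4, 5, 6}
All non-empty? True
Pairwise disjoint? False
Covers U? False

No, not a valid partition


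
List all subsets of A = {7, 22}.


|A| = 2, so |P(A)| = 2^2 = 4
Enumerate subsets by cardinality (0 to 2):
∅, {7}, {22}, {7, 22}

P(A) has 4 subsets: ∅, {7}, {22}, {7, 22}


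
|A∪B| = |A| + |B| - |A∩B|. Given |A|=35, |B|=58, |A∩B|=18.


|A ∪ B| = |A| + |B| - |A ∩ B|
= 35 + 58 - 18
= 75

|A ∪ B| = 75


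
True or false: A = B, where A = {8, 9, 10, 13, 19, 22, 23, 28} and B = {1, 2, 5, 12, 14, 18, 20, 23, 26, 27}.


Two sets are equal iff they have exactly the same elements.
A = {8, 9, 10, 13, 19, 22, 23, 28}
B = {1, 2, 5, 12, 14, 18, 20, 23, 26, 27}
Differences: {1, 2, 5, 8, 9, 10, 12, 13, 14, 18, 19, 20, 22, 26, 27, 28}
A ≠ B

No, A ≠ B


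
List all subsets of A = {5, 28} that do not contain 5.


A subset of A that omits 5 is a subset of A \ {5}, so there are 2^(n-1) = 2^1 = 2 of them.
Subsets excluding 5: ∅, {28}

Subsets excluding 5 (2 total): ∅, {28}


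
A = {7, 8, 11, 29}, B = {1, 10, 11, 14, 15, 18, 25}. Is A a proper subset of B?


A ⊂ B requires: A ⊆ B AND A ≠ B.
A ⊆ B? No
A ⊄ B, so A is not a proper subset.

No, A is not a proper subset of B


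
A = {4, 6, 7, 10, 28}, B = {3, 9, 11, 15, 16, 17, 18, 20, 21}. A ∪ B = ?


A ∪ B = all elements in A or B (or both)
A = {4, 6, 7, 10, 28}
B = {3, 9, 11, 15, 16, 17, 18, 20, 21}
A ∪ B = {3, 4, 6, 7, 9, 10, 11, 15, 16, 17, 18, 20, 21, 28}

A ∪ B = {3, 4, 6, 7, 9, 10, 11, 15, 16, 17, 18, 20, 21, 28}


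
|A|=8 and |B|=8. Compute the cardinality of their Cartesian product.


|A × B| = |A| × |B|
= 8 × 8
= 64

|A × B| = 64


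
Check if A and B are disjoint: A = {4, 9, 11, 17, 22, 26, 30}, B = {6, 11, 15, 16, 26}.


Disjoint means A ∩ B = ∅.
A ∩ B = {11, 26}
A ∩ B ≠ ∅, so A and B are NOT disjoint.

No, A and B are not disjoint (A ∩ B = {11, 26})


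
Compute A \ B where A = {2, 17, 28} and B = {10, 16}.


A \ B = elements in A but not in B
A = {2, 17, 28}
B = {10, 16}
Remove from A any elements in B
A \ B = {2, 17, 28}

A \ B = {2, 17, 28}


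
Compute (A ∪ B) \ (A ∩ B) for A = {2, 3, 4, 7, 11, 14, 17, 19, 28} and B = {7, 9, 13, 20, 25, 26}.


A △ B = (A \ B) ∪ (B \ A) = elements in exactly one of A or B
A \ B = {2, 3, 4, 11, 14, 17, 19, 28}
B \ A = {9, 13, 20, 25, 26}
A △ B = {2, 3, 4, 9, 11, 13, 14, 17, 19, 20, 25, 26, 28}

A △ B = {2, 3, 4, 9, 11, 13, 14, 17, 19, 20, 25, 26, 28}


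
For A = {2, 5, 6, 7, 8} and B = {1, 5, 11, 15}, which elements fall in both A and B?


A = {2, 5, 6, 7, 8}
B = {1, 5, 11, 15}
Region: in both A and B
Elements: {5}

Elements in both A and B: {5}


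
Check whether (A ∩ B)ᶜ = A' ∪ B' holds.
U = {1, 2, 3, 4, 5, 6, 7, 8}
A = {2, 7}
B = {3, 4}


LHS: A ∩ B = ∅
(A ∩ B)' = U \ (A ∩ B) = {1, 2, 3, 4, 5, 6, 7, 8}
A' = {1, 3, 4, 5, 6, 8}, B' = {1, 2, 5, 6, 7, 8}
Claimed RHS: A' ∪ B' = {1, 2, 3, 4, 5, 6, 7, 8}
Identity is VALID: LHS = RHS = {1, 2, 3, 4, 5, 6, 7, 8} ✓

Identity is valid. (A ∩ B)' = A' ∪ B' = {1, 2, 3, 4, 5, 6, 7, 8}


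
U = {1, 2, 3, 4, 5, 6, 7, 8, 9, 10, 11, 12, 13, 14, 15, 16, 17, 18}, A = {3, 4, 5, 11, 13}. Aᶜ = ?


Aᶜ = U \ A = elements in U but not in A
U = {1, 2, 3, 4, 5, 6, 7, 8, 9, 10, 11, 12, 13, 14, 15, 16, 17, 18}
A = {3, 4, 5, 11, 13}
Aᶜ = {1, 2, 6, 7, 8, 9, 10, 12, 14, 15, 16, 17, 18}

Aᶜ = {1, 2, 6, 7, 8, 9, 10, 12, 14, 15, 16, 17, 18}


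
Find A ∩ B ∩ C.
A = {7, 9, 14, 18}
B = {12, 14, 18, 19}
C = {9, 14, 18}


A ∩ B = {14, 18}
(A ∩ B) ∩ C = {14, 18}

A ∩ B ∩ C = {14, 18}


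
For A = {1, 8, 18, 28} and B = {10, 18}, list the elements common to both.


A ∩ B = elements in both A and B
A = {1, 8, 18, 28}
B = {10, 18}
A ∩ B = {18}

A ∩ B = {18}


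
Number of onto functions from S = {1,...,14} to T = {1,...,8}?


n = |S| = 14, k = |T| = 8. Surjections via inclusion-exclusion:
S(n,k) = Σ(-1)^i × C(k,i) × (k-i)^n, i=0 to k
i=0: (-1)^0×C(8,0)×8^14 = 4398046511104
i=1: (-1)^1×C(8,1)×7^14 = -5425784582792
i=2: (-1)^2×C(8,2)×6^14 = 2194196594688
i=3: (-1)^3×C(8,3)×5^14 = -341796875000
i=4: (-1)^4×C(8,4)×4^14 = 18790481920
i=5: (-1)^5×C(8,5)×3^14 = -267846264
i=6: (-1)^6×C(8,6)×2^14 = 458752
i=7: (-1)^7×C(8,7)×1^14 = -8
i=8: (-1)^8×C(8,8)×0^14 = 0
Total = 843184742400

Number of surjections = 843184742400


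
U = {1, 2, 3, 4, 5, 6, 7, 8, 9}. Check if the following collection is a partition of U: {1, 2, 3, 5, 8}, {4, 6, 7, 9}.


A partition requires: (1) non-empty parts, (2) pairwise disjoint, (3) union = U
Parts: {1, 2, 3, 5, 8}, {4, 6, 7, 9}
Union of parts: {1, 2, 3, 4, 5, 6, 7, 8, 9}
U = {1, 2, 3, 4, 5, 6, 7, 8, 9}
All non-empty? True
Pairwise disjoint? True
Covers U? True

Yes, valid partition


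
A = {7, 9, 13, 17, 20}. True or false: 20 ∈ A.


A = {7, 9, 13, 17, 20}
Checking if 20 is in A
20 is in A → True

20 ∈ A


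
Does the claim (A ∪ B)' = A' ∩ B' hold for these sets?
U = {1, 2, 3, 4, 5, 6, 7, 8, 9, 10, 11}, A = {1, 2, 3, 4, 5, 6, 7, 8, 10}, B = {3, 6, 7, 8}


LHS: A ∪ B = {1, 2, 3, 4, 5, 6, 7, 8, 10}
(A ∪ B)' = U \ (A ∪ B) = {9, 11}
A' = {9, 11}, B' = {1, 2, 4, 5, 9, 10, 11}
Claimed RHS: A' ∩ B' = {9, 11}
Identity is VALID: LHS = RHS = {9, 11} ✓

Identity is valid. (A ∪ B)' = A' ∩ B' = {9, 11}


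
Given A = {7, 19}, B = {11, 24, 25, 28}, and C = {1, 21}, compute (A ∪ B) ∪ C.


A ∪ B = {7, 11, 19, 24, 25, 28}
(A ∪ B) ∪ C = {1, 7, 11, 19, 21, 24, 25, 28}

A ∪ B ∪ C = {1, 7, 11, 19, 21, 24, 25, 28}


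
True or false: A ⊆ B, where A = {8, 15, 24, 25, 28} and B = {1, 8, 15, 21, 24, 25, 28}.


A ⊆ B means every element of A is in B.
All elements of A are in B.
So A ⊆ B.

Yes, A ⊆ B


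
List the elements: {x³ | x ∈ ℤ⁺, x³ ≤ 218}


Checking each candidate:
Condition: positive perfect cubes ≤ 218
Result = {1, 8, 27, 64, 125, 216}

{1, 8, 27, 64, 125, 216}


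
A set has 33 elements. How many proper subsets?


Total subsets = 2^n = 2^33 = 8589934592
Proper subsets exclude the set itself: 2^n - 1
= 8589934592 - 1
= 8589934591

Number of proper subsets = 8589934591


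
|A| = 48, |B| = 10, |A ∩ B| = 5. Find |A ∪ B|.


|A ∪ B| = |A| + |B| - |A ∩ B|
= 48 + 10 - 5
= 53

|A ∪ B| = 53


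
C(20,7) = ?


C(n,k) = n! / (k!(n-k)!)
C(20,7) = 20! / (7!13!)
= 77520

C(20,7) = 77520


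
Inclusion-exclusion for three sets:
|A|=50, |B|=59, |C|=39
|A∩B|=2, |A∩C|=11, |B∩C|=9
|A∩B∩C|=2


|A∪B∪C| = |A|+|B|+|C| - |A∩B|-|A∩C|-|B∩C| + |A∩B∩C|
= 50+59+39 - 2-11-9 + 2
= 148 - 22 + 2
= 128

|A ∪ B ∪ C| = 128


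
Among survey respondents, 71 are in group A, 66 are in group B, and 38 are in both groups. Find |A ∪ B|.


|A ∪ B| = |A| + |B| - |A ∩ B|
= 71 + 66 - 38
= 99

|A ∪ B| = 99


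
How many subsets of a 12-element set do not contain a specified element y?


Subsets of A avoiding y are subsets of A \ {y}, which has 11 elements.
Count = 2^(n-1) = 2^11
= 2048

Number of subsets avoiding y = 2048


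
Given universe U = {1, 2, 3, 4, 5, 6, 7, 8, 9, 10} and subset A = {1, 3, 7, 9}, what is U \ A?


Aᶜ = U \ A = elements in U but not in A
U = {1, 2, 3, 4, 5, 6, 7, 8, 9, 10}
A = {1, 3, 7, 9}
Aᶜ = {2, 4, 5, 6, 8, 10}

Aᶜ = {2, 4, 5, 6, 8, 10}


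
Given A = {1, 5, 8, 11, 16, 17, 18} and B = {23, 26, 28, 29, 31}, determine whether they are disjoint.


Disjoint means A ∩ B = ∅.
A ∩ B = ∅
A ∩ B = ∅, so A and B are disjoint.

Yes, A and B are disjoint


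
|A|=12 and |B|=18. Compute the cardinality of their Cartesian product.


|A × B| = |A| × |B|
= 12 × 18
= 216

|A × B| = 216


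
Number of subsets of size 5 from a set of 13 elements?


C(n,k) = n! / (k!(n-k)!)
C(13,5) = 13! / (5!8!)
= 1287

C(13,5) = 1287


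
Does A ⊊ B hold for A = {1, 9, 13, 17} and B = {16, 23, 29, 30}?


A ⊂ B requires: A ⊆ B AND A ≠ B.
A ⊆ B? No
A ⊄ B, so A is not a proper subset.

No, A is not a proper subset of B


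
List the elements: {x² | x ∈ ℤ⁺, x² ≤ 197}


Checking each candidate:
Condition: positive perfect squares ≤ 197
Result = {1, 4, 9, 16, 25, 36, 49, 64, 81, 100, 121, 144, 169, 196}

{1, 4, 9, 16, 25, 36, 49, 64, 81, 100, 121, 144, 169, 196}


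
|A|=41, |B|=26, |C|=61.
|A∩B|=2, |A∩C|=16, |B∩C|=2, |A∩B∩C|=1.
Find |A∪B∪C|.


|A∪B∪C| = |A|+|B|+|C| - |A∩B|-|A∩C|-|B∩C| + |A∩B∩C|
= 41+26+61 - 2-16-2 + 1
= 128 - 20 + 1
= 109

|A ∪ B ∪ C| = 109


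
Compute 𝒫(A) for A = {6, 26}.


|A| = 2, so |P(A)| = 2^2 = 4
Enumerate subsets by cardinality (0 to 2):
∅, {6}, {26}, {6, 26}

P(A) has 4 subsets: ∅, {6}, {26}, {6, 26}


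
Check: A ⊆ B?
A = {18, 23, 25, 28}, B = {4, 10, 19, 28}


A ⊆ B means every element of A is in B.
Elements in A not in B: {18, 23, 25}
So A ⊄ B.

No, A ⊄ B


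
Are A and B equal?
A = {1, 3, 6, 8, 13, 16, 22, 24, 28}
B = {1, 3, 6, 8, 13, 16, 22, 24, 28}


Two sets are equal iff they have exactly the same elements.
A = {1, 3, 6, 8, 13, 16, 22, 24, 28}
B = {1, 3, 6, 8, 13, 16, 22, 24, 28}
Same elements → A = B

Yes, A = B


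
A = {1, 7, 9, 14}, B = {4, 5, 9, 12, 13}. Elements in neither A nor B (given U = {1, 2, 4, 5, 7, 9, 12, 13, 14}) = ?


A = {1, 7, 9, 14}
B = {4, 5, 9, 12, 13}
Region: in neither A nor B (given U = {1, 2, 4, 5, 7, 9, 12, 13, 14})
Elements: {2}

Elements in neither A nor B (given U = {1, 2, 4, 5, 7, 9, 12, 13, 14}): {2}


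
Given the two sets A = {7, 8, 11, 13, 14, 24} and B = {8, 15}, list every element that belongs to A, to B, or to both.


A ∪ B = all elements in A or B (or both)
A = {7, 8, 11, 13, 14, 24}
B = {8, 15}
A ∪ B = {7, 8, 11, 13, 14, 15, 24}

A ∪ B = {7, 8, 11, 13, 14, 15, 24}


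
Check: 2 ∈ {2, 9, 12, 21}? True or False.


A = {2, 9, 12, 21}
Checking if 2 is in A
2 is in A → True

2 ∈ A


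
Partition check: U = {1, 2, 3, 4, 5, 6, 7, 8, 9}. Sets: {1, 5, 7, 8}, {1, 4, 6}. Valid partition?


A partition requires: (1) non-empty parts, (2) pairwise disjoint, (3) union = U
Parts: {1, 5, 7, 8}, {1, 4, 6}
Union of parts: {1, 4, 5, 6, 7, 8}
U = {1, 2, 3, 4, 5, 6, 7, 8, 9}
All non-empty? True
Pairwise disjoint? False
Covers U? False

No, not a valid partition


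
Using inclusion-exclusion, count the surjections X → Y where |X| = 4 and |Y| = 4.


n = |X| = 4, k = |Y| = 4. Surjections via inclusion-exclusion:
S(n,k) = Σ(-1)^i × C(k,i) × (k-i)^n, i=0 to k
i=0: (-1)^0×C(4,0)×4^4 = 256
i=1: (-1)^1×C(4,1)×3^4 = -324
i=2: (-1)^2×C(4,2)×2^4 = 96
i=3: (-1)^3×C(4,3)×1^4 = -4
i=4: (-1)^4×C(4,4)×0^4 = 0
Total = 24

Number of surjections = 24


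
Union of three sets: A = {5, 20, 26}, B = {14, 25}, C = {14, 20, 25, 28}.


A ∪ B = {5, 14, 20, 25, 26}
(A ∪ B) ∪ C = {5, 14, 20, 25, 26, 28}

A ∪ B ∪ C = {5, 14, 20, 25, 26, 28}


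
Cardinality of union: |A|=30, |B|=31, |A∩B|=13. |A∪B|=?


|A ∪ B| = |A| + |B| - |A ∩ B|
= 30 + 31 - 13
= 48

|A ∪ B| = 48


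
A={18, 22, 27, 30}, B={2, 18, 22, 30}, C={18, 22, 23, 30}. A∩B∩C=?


A ∩ B = {18, 22, 30}
(A ∩ B) ∩ C = {18, 22, 30}

A ∩ B ∩ C = {18, 22, 30}


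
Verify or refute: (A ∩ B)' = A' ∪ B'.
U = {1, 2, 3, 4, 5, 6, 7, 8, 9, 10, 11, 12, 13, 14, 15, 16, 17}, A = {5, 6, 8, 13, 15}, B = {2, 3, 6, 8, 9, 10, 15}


LHS: A ∩ B = {6, 8, 15}
(A ∩ B)' = U \ (A ∩ B) = {1, 2, 3, 4, 5, 7, 9, 10, 11, 12, 13, 14, 16, 17}
A' = {1, 2, 3, 4, 7, 9, 10, 11, 12, 14, 16, 17}, B' = {1, 4, 5, 7, 11, 12, 13, 14, 16, 17}
Claimed RHS: A' ∪ B' = {1, 2, 3, 4, 5, 7, 9, 10, 11, 12, 13, 14, 16, 17}
Identity is VALID: LHS = RHS = {1, 2, 3, 4, 5, 7, 9, 10, 11, 12, 13, 14, 16, 17} ✓

Identity is valid. (A ∩ B)' = A' ∪ B' = {1, 2, 3, 4, 5, 7, 9, 10, 11, 12, 13, 14, 16, 17}


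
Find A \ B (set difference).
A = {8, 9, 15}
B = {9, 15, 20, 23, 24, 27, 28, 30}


A \ B = elements in A but not in B
A = {8, 9, 15}
B = {9, 15, 20, 23, 24, 27, 28, 30}
Remove from A any elements in B
A \ B = {8}

A \ B = {8}


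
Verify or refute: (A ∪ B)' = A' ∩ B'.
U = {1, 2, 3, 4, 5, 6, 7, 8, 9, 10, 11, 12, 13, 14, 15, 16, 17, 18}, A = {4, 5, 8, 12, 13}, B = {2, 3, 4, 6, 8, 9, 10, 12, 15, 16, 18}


LHS: A ∪ B = {2, 3, 4, 5, 6, 8, 9, 10, 12, 13, 15, 16, 18}
(A ∪ B)' = U \ (A ∪ B) = {1, 7, 11, 14, 17}
A' = {1, 2, 3, 6, 7, 9, 10, 11, 14, 15, 16, 17, 18}, B' = {1, 5, 7, 11, 13, 14, 17}
Claimed RHS: A' ∩ B' = {1, 7, 11, 14, 17}
Identity is VALID: LHS = RHS = {1, 7, 11, 14, 17} ✓

Identity is valid. (A ∪ B)' = A' ∩ B' = {1, 7, 11, 14, 17}


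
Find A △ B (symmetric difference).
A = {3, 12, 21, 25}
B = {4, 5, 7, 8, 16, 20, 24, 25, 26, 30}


A △ B = (A \ B) ∪ (B \ A) = elements in exactly one of A or B
A \ B = {3, 12, 21}
B \ A = {4, 5, 7, 8, 16, 20, 24, 26, 30}
A △ B = {3, 4, 5, 7, 8, 12, 16, 20, 21, 24, 26, 30}

A △ B = {3, 4, 5, 7, 8, 12, 16, 20, 21, 24, 26, 30}


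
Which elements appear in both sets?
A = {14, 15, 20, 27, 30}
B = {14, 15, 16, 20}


A ∩ B = elements in both A and B
A = {14, 15, 20, 27, 30}
B = {14, 15, 16, 20}
A ∩ B = {14, 15, 20}

A ∩ B = {14, 15, 20}


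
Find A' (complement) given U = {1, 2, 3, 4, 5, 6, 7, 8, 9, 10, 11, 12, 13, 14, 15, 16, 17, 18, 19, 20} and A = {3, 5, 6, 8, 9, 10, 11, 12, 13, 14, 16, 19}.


Aᶜ = U \ A = elements in U but not in A
U = {1, 2, 3, 4, 5, 6, 7, 8, 9, 10, 11, 12, 13, 14, 15, 16, 17, 18, 19, 20}
A = {3, 5, 6, 8, 9, 10, 11, 12, 13, 14, 16, 19}
Aᶜ = {1, 2, 4, 7, 15, 17, 18, 20}

Aᶜ = {1, 2, 4, 7, 15, 17, 18, 20}


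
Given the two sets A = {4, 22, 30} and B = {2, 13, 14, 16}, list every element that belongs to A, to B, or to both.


A ∪ B = all elements in A or B (or both)
A = {4, 22, 30}
B = {2, 13, 14, 16}
A ∪ B = {2, 4, 13, 14, 16, 22, 30}

A ∪ B = {2, 4, 13, 14, 16, 22, 30}


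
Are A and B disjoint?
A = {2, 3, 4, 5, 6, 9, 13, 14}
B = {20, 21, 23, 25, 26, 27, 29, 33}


Disjoint means A ∩ B = ∅.
A ∩ B = ∅
A ∩ B = ∅, so A and B are disjoint.

Yes, A and B are disjoint


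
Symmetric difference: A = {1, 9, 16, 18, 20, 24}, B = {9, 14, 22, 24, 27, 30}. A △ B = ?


A △ B = (A \ B) ∪ (B \ A) = elements in exactly one of A or B
A \ B = {1, 16, 18, 20}
B \ A = {14, 22, 27, 30}
A △ B = {1, 14, 16, 18, 20, 22, 27, 30}

A △ B = {1, 14, 16, 18, 20, 22, 27, 30}


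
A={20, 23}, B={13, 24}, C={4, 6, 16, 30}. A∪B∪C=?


A ∪ B = {13, 20, 23, 24}
(A ∪ B) ∪ C = {4, 6, 13, 16, 20, 23, 24, 30}

A ∪ B ∪ C = {4, 6, 13, 16, 20, 23, 24, 30}


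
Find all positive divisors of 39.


Checking each candidate:
Condition: positive divisors of 39
Result = {1, 3, 13, 39}

{1, 3, 13, 39}


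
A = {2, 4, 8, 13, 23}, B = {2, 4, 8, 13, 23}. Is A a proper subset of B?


A ⊂ B requires: A ⊆ B AND A ≠ B.
A ⊆ B? Yes
A = B? Yes
A = B, so A is not a PROPER subset.

No, A is not a proper subset of B


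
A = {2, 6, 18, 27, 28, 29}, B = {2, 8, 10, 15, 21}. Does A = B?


Two sets are equal iff they have exactly the same elements.
A = {2, 6, 18, 27, 28, 29}
B = {2, 8, 10, 15, 21}
Differences: {6, 8, 10, 15, 18, 21, 27, 28, 29}
A ≠ B

No, A ≠ B


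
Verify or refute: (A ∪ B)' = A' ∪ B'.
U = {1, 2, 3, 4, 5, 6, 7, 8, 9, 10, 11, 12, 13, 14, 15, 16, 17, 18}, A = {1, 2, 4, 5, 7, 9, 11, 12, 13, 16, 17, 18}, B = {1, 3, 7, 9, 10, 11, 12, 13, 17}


LHS: A ∪ B = {1, 2, 3, 4, 5, 7, 9, 10, 11, 12, 13, 16, 17, 18}
(A ∪ B)' = U \ (A ∪ B) = {6, 8, 14, 15}
A' = {3, 6, 8, 10, 14, 15}, B' = {2, 4, 5, 6, 8, 14, 15, 16, 18}
Claimed RHS: A' ∪ B' = {2, 3, 4, 5, 6, 8, 10, 14, 15, 16, 18}
Identity is INVALID: LHS = {6, 8, 14, 15} but the RHS claimed here equals {2, 3, 4, 5, 6, 8, 10, 14, 15, 16, 18}. The correct form is (A ∪ B)' = A' ∩ B'.

Identity is invalid: (A ∪ B)' = {6, 8, 14, 15} but A' ∪ B' = {2, 3, 4, 5, 6, 8, 10, 14, 15, 16, 18}. The correct De Morgan law is (A ∪ B)' = A' ∩ B'.


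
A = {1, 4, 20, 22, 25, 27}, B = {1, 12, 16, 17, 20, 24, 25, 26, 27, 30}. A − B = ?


A \ B = elements in A but not in B
A = {1, 4, 20, 22, 25, 27}
B = {1, 12, 16, 17, 20, 24, 25, 26, 27, 30}
Remove from A any elements in B
A \ B = {4, 22}

A \ B = {4, 22}


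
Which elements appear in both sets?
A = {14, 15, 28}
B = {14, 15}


A ∩ B = elements in both A and B
A = {14, 15, 28}
B = {14, 15}
A ∩ B = {14, 15}

A ∩ B = {14, 15}


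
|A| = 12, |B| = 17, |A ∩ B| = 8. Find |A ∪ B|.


|A ∪ B| = |A| + |B| - |A ∩ B|
= 12 + 17 - 8
= 21

|A ∪ B| = 21


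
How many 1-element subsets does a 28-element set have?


C(n,k) = n! / (k!(n-k)!)
C(28,1) = 28! / (1!27!)
= 28

C(28,1) = 28


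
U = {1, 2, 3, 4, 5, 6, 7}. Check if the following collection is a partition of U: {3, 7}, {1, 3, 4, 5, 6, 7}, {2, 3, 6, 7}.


A partition requires: (1) non-empty parts, (2) pairwise disjoint, (3) union = U
Parts: {3, 7}, {1, 3, 4, 5, 6, 7}, {2, 3, 6, 7}
Union of parts: {1, 2, 3, 4, 5, 6, 7}
U = {1, 2, 3, 4, 5, 6, 7}
All non-empty? True
Pairwise disjoint? False
Covers U? True

No, not a valid partition


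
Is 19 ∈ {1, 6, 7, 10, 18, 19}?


A = {1, 6, 7, 10, 18, 19}
Checking if 19 is in A
19 is in A → True

19 ∈ A


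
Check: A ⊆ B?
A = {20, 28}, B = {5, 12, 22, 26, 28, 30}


A ⊆ B means every element of A is in B.
Elements in A not in B: {20}
So A ⊄ B.

No, A ⊄ B


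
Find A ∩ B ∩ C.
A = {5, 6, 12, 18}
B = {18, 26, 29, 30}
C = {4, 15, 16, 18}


A ∩ B = {18}
(A ∩ B) ∩ C = {18}

A ∩ B ∩ C = {18}


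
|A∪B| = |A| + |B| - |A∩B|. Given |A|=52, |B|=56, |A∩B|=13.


|A ∪ B| = |A| + |B| - |A ∩ B|
= 52 + 56 - 13
= 95

|A ∪ B| = 95


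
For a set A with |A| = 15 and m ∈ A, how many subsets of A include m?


Subsets of A containing m correspond to subsets of A \ {m}, which has 14 elements.
Count = 2^(n-1) = 2^14
= 16384

Number of subsets containing m = 16384


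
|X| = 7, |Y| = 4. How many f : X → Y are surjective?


n = |X| = 7, k = |Y| = 4. Surjections via inclusion-exclusion:
S(n,k) = Σ(-1)^i × C(k,i) × (k-i)^n, i=0 to k
i=0: (-1)^0×C(4,0)×4^7 = 16384
i=1: (-1)^1×C(4,1)×3^7 = -8748
i=2: (-1)^2×C(4,2)×2^7 = 768
i=3: (-1)^3×C(4,3)×1^7 = -4
i=4: (-1)^4×C(4,4)×0^7 = 0
Total = 8400

Number of surjections = 8400


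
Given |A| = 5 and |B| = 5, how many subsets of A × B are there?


A relation from A to B is any subset of A × B.
|A × B| = 5 × 5 = 25
# relations = 2^|A × B| = 2^25 = 33554432

Number of relations = 33554432


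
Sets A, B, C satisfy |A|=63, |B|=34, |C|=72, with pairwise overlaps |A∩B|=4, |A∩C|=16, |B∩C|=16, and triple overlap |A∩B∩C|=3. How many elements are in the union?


|A∪B∪C| = |A|+|B|+|C| - |A∩B|-|A∩C|-|B∩C| + |A∩B∩C|
= 63+34+72 - 4-16-16 + 3
= 169 - 36 + 3
= 136

|A ∪ B ∪ C| = 136


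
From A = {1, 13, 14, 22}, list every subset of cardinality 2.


|A| = 4, so A has C(4,2) = 6 subsets of size 2.
Enumerate by choosing 2 elements from A at a time:
{1, 13}, {1, 14}, {1, 22}, {13, 14}, {13, 22}, {14, 22}

2-element subsets (6 total): {1, 13}, {1, 14}, {1, 22}, {13, 14}, {13, 22}, {14, 22}


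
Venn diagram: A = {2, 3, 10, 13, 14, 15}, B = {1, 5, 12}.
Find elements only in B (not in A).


A = {2, 3, 10, 13, 14, 15}
B = {1, 5, 12}
Region: only in B (not in A)
Elements: {1, 5, 12}

Elements only in B (not in A): {1, 5, 12}


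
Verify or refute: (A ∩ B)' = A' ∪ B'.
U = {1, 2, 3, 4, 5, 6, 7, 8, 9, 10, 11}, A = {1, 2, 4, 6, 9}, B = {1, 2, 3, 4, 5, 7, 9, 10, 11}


LHS: A ∩ B = {1, 2, 4, 9}
(A ∩ B)' = U \ (A ∩ B) = {3, 5, 6, 7, 8, 10, 11}
A' = {3, 5, 7, 8, 10, 11}, B' = {6, 8}
Claimed RHS: A' ∪ B' = {3, 5, 6, 7, 8, 10, 11}
Identity is VALID: LHS = RHS = {3, 5, 6, 7, 8, 10, 11} ✓

Identity is valid. (A ∩ B)' = A' ∪ B' = {3, 5, 6, 7, 8, 10, 11}


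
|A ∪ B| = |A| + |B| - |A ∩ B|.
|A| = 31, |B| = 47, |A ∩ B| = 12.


|A ∪ B| = |A| + |B| - |A ∩ B|
= 31 + 47 - 12
= 66

|A ∪ B| = 66


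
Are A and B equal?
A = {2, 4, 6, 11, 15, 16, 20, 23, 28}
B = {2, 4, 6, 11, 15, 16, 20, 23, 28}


Two sets are equal iff they have exactly the same elements.
A = {2, 4, 6, 11, 15, 16, 20, 23, 28}
B = {2, 4, 6, 11, 15, 16, 20, 23, 28}
Same elements → A = B

Yes, A = B


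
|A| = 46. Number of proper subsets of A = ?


Total subsets = 2^n = 2^46 = 70368744177664
Proper subsets exclude the set itself: 2^n - 1
= 70368744177664 - 1
= 70368744177663

Number of proper subsets = 70368744177663


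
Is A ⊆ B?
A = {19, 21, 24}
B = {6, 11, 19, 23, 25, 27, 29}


A ⊆ B means every element of A is in B.
Elements in A not in B: {21, 24}
So A ⊄ B.

No, A ⊄ B


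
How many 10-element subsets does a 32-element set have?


C(n,k) = n! / (k!(n-k)!)
C(32,10) = 32! / (10!22!)
= 64512240

C(32,10) = 64512240


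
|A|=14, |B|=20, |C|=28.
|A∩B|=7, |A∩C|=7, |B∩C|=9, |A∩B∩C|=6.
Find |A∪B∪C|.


|A∪B∪C| = |A|+|B|+|C| - |A∩B|-|A∩C|-|B∩C| + |A∩B∩C|
= 14+20+28 - 7-7-9 + 6
= 62 - 23 + 6
= 45

|A ∪ B ∪ C| = 45


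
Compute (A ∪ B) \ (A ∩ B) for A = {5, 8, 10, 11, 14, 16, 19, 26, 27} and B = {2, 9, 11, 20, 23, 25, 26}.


A △ B = (A \ B) ∪ (B \ A) = elements in exactly one of A or B
A \ B = {5, 8, 10, 14, 16, 19, 27}
B \ A = {2, 9, 20, 23, 25}
A △ B = {2, 5, 8, 9, 10, 14, 16, 19, 20, 23, 25, 27}

A △ B = {2, 5, 8, 9, 10, 14, 16, 19, 20, 23, 25, 27}


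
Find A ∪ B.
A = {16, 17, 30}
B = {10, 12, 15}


A ∪ B = all elements in A or B (or both)
A = {16, 17, 30}
B = {10, 12, 15}
A ∪ B = {10, 12, 15, 16, 17, 30}

A ∪ B = {10, 12, 15, 16, 17, 30}


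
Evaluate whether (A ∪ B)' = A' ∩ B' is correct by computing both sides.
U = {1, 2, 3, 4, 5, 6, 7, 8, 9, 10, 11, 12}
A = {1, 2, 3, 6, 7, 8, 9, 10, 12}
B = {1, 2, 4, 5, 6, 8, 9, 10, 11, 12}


LHS: A ∪ B = {1, 2, 3, 4, 5, 6, 7, 8, 9, 10, 11, 12}
(A ∪ B)' = U \ (A ∪ B) = ∅
A' = {4, 5, 11}, B' = {3, 7}
Claimed RHS: A' ∩ B' = ∅
Identity is VALID: LHS = RHS = ∅ ✓

Identity is valid. (A ∪ B)' = A' ∩ B' = ∅


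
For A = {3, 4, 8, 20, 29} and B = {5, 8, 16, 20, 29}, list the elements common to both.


A ∩ B = elements in both A and B
A = {3, 4, 8, 20, 29}
B = {5, 8, 16, 20, 29}
A ∩ B = {8, 20, 29}

A ∩ B = {8, 20, 29}


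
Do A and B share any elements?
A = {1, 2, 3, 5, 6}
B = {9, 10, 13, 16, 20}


Disjoint means A ∩ B = ∅.
A ∩ B = ∅
A ∩ B = ∅, so A and B are disjoint.

No — A and B share no elements (A ∩ B = ∅), so they are disjoint


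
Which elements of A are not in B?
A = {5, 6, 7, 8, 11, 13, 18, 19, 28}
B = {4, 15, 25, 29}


A \ B = elements in A but not in B
A = {5, 6, 7, 8, 11, 13, 18, 19, 28}
B = {4, 15, 25, 29}
Remove from A any elements in B
A \ B = {5, 6, 7, 8, 11, 13, 18, 19, 28}

A \ B = {5, 6, 7, 8, 11, 13, 18, 19, 28}


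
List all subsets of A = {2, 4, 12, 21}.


|A| = 4, so |P(A)| = 2^4 = 16
Enumerate subsets by cardinality (0 to 4):
∅, {2}, {4}, {12}, {21}, {2, 4}, {2, 12}, {2, 21}, {4, 12}, {4, 21}, {12, 21}, {2, 4, 12}, {2, 4, 21}, {2, 12, 21}, {4, 12, 21}, {2, 4, 12, 21}

P(A) has 16 subsets: ∅, {2}, {4}, {12}, {21}, {2, 4}, {2, 12}, {2, 21}, {4, 12}, {4, 21}, {12, 21}, {2, 4, 12}, {2, 4, 21}, {2, 12, 21}, {4, 12, 21}, {2, 4, 12, 21}


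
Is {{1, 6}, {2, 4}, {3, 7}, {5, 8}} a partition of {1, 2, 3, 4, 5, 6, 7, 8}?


A partition requires: (1) non-empty parts, (2) pairwise disjoint, (3) union = U
Parts: {1, 6}, {2, 4}, {3, 7}, {5, 8}
Union of parts: {1, 2, 3, 4, 5, 6, 7, 8}
U = {1, 2, 3, 4, 5, 6, 7, 8}
All non-empty? True
Pairwise disjoint? True
Covers U? True

Yes, valid partition


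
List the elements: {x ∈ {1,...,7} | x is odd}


Checking each candidate:
Condition: odd numbers in {1,...,7}
Result = {1, 3, 5, 7}

{1, 3, 5, 7}


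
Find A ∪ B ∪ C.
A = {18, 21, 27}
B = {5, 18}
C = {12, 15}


A ∪ B = {5, 18, 21, 27}
(A ∪ B) ∪ C = {5, 12, 15, 18, 21, 27}

A ∪ B ∪ C = {5, 12, 15, 18, 21, 27}


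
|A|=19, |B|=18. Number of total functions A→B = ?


Each of |A| = 19 inputs maps to any of |B| = 18 outputs.
# functions = |B|^|A| = 18^19
= 708235345355337676357632

Number of functions = 708235345355337676357632


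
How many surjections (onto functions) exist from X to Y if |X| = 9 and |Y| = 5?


n = |X| = 9, k = |Y| = 5. Surjections via inclusion-exclusion:
S(n,k) = Σ(-1)^i × C(k,i) × (k-i)^n, i=0 to k
i=0: (-1)^0×C(5,0)×5^9 = 1953125
i=1: (-1)^1×C(5,1)×4^9 = -1310720
i=2: (-1)^2×C(5,2)×3^9 = 196830
i=3: (-1)^3×C(5,3)×2^9 = -5120
i=4: (-1)^4×C(5,4)×1^9 = 5
i=5: (-1)^5×C(5,5)×0^9 = 0
Total = 834120

Number of surjections = 834120


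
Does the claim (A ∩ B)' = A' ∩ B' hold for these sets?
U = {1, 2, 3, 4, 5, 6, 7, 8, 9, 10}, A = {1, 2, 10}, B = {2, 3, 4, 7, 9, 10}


LHS: A ∩ B = {2, 10}
(A ∩ B)' = U \ (A ∩ B) = {1, 3, 4, 5, 6, 7, 8, 9}
A' = {3, 4, 5, 6, 7, 8, 9}, B' = {1, 5, 6, 8}
Claimed RHS: A' ∩ B' = {5, 6, 8}
Identity is INVALID: LHS = {1, 3, 4, 5, 6, 7, 8, 9} but the RHS claimed here equals {5, 6, 8}. The correct form is (A ∩ B)' = A' ∪ B'.

Identity is invalid: (A ∩ B)' = {1, 3, 4, 5, 6, 7, 8, 9} but A' ∩ B' = {5, 6, 8}. The correct De Morgan law is (A ∩ B)' = A' ∪ B'.


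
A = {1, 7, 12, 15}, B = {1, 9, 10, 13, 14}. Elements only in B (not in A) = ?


A = {1, 7, 12, 15}
B = {1, 9, 10, 13, 14}
Region: only in B (not in A)
Elements: {9, 10, 13, 14}

Elements only in B (not in A): {9, 10, 13, 14}


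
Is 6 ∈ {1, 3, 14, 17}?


A = {1, 3, 14, 17}
Checking if 6 is in A
6 is not in A → False

6 ∉ A


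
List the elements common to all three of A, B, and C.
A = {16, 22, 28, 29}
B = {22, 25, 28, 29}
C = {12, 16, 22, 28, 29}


A ∩ B = {22, 28, 29}
(A ∩ B) ∩ C = {22, 28, 29}

A ∩ B ∩ C = {22, 28, 29}


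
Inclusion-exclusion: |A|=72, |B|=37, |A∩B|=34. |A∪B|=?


|A ∪ B| = |A| + |B| - |A ∩ B|
= 72 + 37 - 34
= 75

|A ∪ B| = 75


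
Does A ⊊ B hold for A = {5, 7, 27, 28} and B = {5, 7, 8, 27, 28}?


A ⊂ B requires: A ⊆ B AND A ≠ B.
A ⊆ B? Yes
A = B? No
A ⊂ B: Yes (A is a proper subset of B)

Yes, A ⊂ B


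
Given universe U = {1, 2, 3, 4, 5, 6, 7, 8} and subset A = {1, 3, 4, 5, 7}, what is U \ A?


Aᶜ = U \ A = elements in U but not in A
U = {1, 2, 3, 4, 5, 6, 7, 8}
A = {1, 3, 4, 5, 7}
Aᶜ = {2, 6, 8}

Aᶜ = {2, 6, 8}


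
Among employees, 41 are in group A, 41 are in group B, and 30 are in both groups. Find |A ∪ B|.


|A ∪ B| = |A| + |B| - |A ∩ B|
= 41 + 41 - 30
= 52

|A ∪ B| = 52


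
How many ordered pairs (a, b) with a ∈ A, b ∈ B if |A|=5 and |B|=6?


|A × B| = |A| × |B|
= 5 × 6
= 30

|A × B| = 30


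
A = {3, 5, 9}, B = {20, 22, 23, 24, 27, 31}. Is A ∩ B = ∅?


Disjoint means A ∩ B = ∅.
A ∩ B = ∅
A ∩ B = ∅, so A and B are disjoint.

Yes, A and B are disjoint


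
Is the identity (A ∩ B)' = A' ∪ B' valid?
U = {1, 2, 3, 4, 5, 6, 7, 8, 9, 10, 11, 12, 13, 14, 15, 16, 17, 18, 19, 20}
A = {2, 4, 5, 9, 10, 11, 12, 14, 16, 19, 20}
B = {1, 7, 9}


LHS: A ∩ B = {9}
(A ∩ B)' = U \ (A ∩ B) = {1, 2, 3, 4, 5, 6, 7, 8, 10, 11, 12, 13, 14, 15, 16, 17, 18, 19, 20}
A' = {1, 3, 6, 7, 8, 13, 15, 17, 18}, B' = {2, 3, 4, 5, 6, 8, 10, 11, 12, 13, 14, 15, 16, 17, 18, 19, 20}
Claimed RHS: A' ∪ B' = {1, 2, 3, 4, 5, 6, 7, 8, 10, 11, 12, 13, 14, 15, 16, 17, 18, 19, 20}
Identity is VALID: LHS = RHS = {1, 2, 3, 4, 5, 6, 7, 8, 10, 11, 12, 13, 14, 15, 16, 17, 18, 19, 20} ✓

Identity is valid. (A ∩ B)' = A' ∪ B' = {1, 2, 3, 4, 5, 6, 7, 8, 10, 11, 12, 13, 14, 15, 16, 17, 18, 19, 20}


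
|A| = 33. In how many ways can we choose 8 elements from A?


C(n,k) = n! / (k!(n-k)!)
C(33,8) = 33! / (8!25!)
= 13884156

C(33,8) = 13884156


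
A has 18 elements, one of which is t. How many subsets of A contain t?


Subsets of A containing t correspond to subsets of A \ {t}, which has 17 elements.
Count = 2^(n-1) = 2^17
= 131072

Number of subsets containing t = 131072


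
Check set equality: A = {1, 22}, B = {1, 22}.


Two sets are equal iff they have exactly the same elements.
A = {1, 22}
B = {1, 22}
Same elements → A = B

Yes, A = B


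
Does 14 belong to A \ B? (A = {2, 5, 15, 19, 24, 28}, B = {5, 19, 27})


A = {2, 5, 15, 19, 24, 28}, B = {5, 19, 27}
A \ B = elements in A but not in B
A \ B = {2, 15, 24, 28}
Checking if 14 ∈ A \ B
14 is not in A \ B → False

14 ∉ A \ B


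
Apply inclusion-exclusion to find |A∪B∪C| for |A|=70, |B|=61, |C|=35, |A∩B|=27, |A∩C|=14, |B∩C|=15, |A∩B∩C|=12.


|A∪B∪C| = |A|+|B|+|C| - |A∩B|-|A∩C|-|B∩C| + |A∩B∩C|
= 70+61+35 - 27-14-15 + 12
= 166 - 56 + 12
= 122

|A ∪ B ∪ C| = 122


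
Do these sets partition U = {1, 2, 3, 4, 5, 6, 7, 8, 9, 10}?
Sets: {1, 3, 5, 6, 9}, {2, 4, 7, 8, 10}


A partition requires: (1) non-empty parts, (2) pairwise disjoint, (3) union = U
Parts: {1, 3, 5, 6, 9}, {2, 4, 7, 8, 10}
Union of parts: {1, 2, 3, 4, 5, 6, 7, 8, 9, 10}
U = {1, 2, 3, 4, 5, 6, 7, 8, 9, 10}
All non-empty? True
Pairwise disjoint? True
Covers U? True

Yes, valid partition


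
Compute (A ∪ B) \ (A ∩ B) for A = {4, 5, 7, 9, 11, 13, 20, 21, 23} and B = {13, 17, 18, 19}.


A △ B = (A \ B) ∪ (B \ A) = elements in exactly one of A or B
A \ B = {4, 5, 7, 9, 11, 20, 21, 23}
B \ A = {17, 18, 19}
A △ B = {4, 5, 7, 9, 11, 17, 18, 19, 20, 21, 23}

A △ B = {4, 5, 7, 9, 11, 17, 18, 19, 20, 21, 23}


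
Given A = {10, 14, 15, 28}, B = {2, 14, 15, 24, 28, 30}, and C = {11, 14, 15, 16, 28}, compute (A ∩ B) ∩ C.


A ∩ B = {14, 15, 28}
(A ∩ B) ∩ C = {14, 15, 28}

A ∩ B ∩ C = {14, 15, 28}


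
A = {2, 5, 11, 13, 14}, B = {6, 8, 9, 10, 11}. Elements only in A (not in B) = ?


A = {2, 5, 11, 13, 14}
B = {6, 8, 9, 10, 11}
Region: only in A (not in B)
Elements: {2, 5, 13, 14}

Elements only in A (not in B): {2, 5, 13, 14}


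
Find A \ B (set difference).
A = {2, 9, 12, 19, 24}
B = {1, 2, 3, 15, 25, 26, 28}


A \ B = elements in A but not in B
A = {2, 9, 12, 19, 24}
B = {1, 2, 3, 15, 25, 26, 28}
Remove from A any elements in B
A \ B = {9, 12, 19, 24}

A \ B = {9, 12, 19, 24}


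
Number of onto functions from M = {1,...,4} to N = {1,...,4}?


n = |M| = 4, k = |N| = 4. Surjections via inclusion-exclusion:
S(n,k) = Σ(-1)^i × C(k,i) × (k-i)^n, i=0 to k
i=0: (-1)^0×C(4,0)×4^4 = 256
i=1: (-1)^1×C(4,1)×3^4 = -324
i=2: (-1)^2×C(4,2)×2^4 = 96
i=3: (-1)^3×C(4,3)×1^4 = -4
i=4: (-1)^4×C(4,4)×0^4 = 0
Total = 24

Number of surjections = 24


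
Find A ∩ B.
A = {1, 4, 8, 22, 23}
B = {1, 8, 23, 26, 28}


A ∩ B = elements in both A and B
A = {1, 4, 8, 22, 23}
B = {1, 8, 23, 26, 28}
A ∩ B = {1, 8, 23}

A ∩ B = {1, 8, 23}


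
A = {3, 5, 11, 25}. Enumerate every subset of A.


|A| = 4, so |P(A)| = 2^4 = 16
Enumerate subsets by cardinality (0 to 4):
∅, {3}, {5}, {11}, {25}, {3, 5}, {3, 11}, {3, 25}, {5, 11}, {5, 25}, {11, 25}, {3, 5, 11}, {3, 5, 25}, {3, 11, 25}, {5, 11, 25}, {3, 5, 11, 25}

P(A) has 16 subsets: ∅, {3}, {5}, {11}, {25}, {3, 5}, {3, 11}, {3, 25}, {5, 11}, {5, 25}, {11, 25}, {3, 5, 11}, {3, 5, 25}, {3, 11, 25}, {5, 11, 25}, {3, 5, 11, 25}


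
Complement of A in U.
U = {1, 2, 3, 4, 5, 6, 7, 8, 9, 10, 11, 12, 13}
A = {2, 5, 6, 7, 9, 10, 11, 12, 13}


Aᶜ = U \ A = elements in U but not in A
U = {1, 2, 3, 4, 5, 6, 7, 8, 9, 10, 11, 12, 13}
A = {2, 5, 6, 7, 9, 10, 11, 12, 13}
Aᶜ = {1, 3, 4, 8}

Aᶜ = {1, 3, 4, 8}


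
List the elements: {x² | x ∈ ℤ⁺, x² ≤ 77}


Checking each candidate:
Condition: positive perfect squares ≤ 77
Result = {1, 4, 9, 16, 25, 36, 49, 64}

{1, 4, 9, 16, 25, 36, 49, 64}


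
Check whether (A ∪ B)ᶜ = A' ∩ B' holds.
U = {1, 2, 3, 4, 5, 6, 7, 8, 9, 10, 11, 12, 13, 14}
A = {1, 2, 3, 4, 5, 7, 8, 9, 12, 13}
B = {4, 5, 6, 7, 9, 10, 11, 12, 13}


LHS: A ∪ B = {1, 2, 3, 4, 5, 6, 7, 8, 9, 10, 11, 12, 13}
(A ∪ B)' = U \ (A ∪ B) = {14}
A' = {6, 10, 11, 14}, B' = {1, 2, 3, 8, 14}
Claimed RHS: A' ∩ B' = {14}
Identity is VALID: LHS = RHS = {14} ✓

Identity is valid. (A ∪ B)' = A' ∩ B' = {14}


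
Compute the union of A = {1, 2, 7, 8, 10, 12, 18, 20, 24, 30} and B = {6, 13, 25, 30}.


A ∪ B = all elements in A or B (or both)
A = {1, 2, 7, 8, 10, 12, 18, 20, 24, 30}
B = {6, 13, 25, 30}
A ∪ B = {1, 2, 6, 7, 8, 10, 12, 13, 18, 20, 24, 25, 30}

A ∪ B = {1, 2, 6, 7, 8, 10, 12, 13, 18, 20, 24, 25, 30}


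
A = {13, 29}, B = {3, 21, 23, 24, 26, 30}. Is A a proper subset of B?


A ⊂ B requires: A ⊆ B AND A ≠ B.
A ⊆ B? No
A ⊄ B, so A is not a proper subset.

No, A is not a proper subset of B


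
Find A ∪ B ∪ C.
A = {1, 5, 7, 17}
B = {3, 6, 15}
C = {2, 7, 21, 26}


A ∪ B = {1, 3, 5, 6, 7, 15, 17}
(A ∪ B) ∪ C = {1, 2, 3, 5, 6, 7, 15, 17, 21, 26}

A ∪ B ∪ C = {1, 2, 3, 5, 6, 7, 15, 17, 21, 26}
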